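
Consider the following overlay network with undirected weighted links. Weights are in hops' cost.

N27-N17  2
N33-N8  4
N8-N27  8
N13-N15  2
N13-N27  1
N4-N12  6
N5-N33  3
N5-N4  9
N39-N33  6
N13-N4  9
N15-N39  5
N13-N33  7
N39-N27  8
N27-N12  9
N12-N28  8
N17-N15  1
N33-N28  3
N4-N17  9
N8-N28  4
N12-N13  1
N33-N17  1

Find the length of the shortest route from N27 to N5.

Candidate routes:
N27 - N13 - N15 - N17 - N33 - N5: 1+2+1+1+3 = 8
N27 - N17 - N33 - N5: 2+1+3 = 6
N27 - N13 - N33 - N5: 1+7+3 = 11
The minimum is 6 hops' cost via N27 - N17 - N33 - N5.

6 hops' cost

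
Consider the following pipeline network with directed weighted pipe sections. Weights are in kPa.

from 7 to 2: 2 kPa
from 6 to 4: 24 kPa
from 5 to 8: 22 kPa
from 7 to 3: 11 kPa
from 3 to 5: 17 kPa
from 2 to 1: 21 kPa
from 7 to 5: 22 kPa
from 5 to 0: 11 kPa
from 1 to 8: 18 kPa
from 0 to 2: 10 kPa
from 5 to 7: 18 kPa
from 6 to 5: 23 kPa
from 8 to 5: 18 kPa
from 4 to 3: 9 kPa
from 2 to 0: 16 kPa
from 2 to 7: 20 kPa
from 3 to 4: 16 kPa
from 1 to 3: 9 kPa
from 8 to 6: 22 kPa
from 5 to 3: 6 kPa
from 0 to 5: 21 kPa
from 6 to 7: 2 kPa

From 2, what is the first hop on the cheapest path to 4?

1

Candidate routes:
2 - 7 - 3 - 4: 20+11+16 = 47
2 - 1 - 3 - 4: 21+9+16 = 46
The minimum is 46 kPa via 2 - 1 - 3 - 4.
So from 2 the first move is to 1.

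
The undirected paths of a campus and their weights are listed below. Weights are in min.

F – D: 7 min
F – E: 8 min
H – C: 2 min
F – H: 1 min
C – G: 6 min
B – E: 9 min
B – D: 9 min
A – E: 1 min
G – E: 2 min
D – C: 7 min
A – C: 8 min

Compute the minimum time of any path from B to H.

Candidate routes:
B → D → F → H: 9+7+1 = 17
B → E → G → C → H: 9+2+6+2 = 19
B → E → F → H: 9+8+1 = 18
B → D → C → H: 9+7+2 = 18
The minimum is 17 min via B → D → F → H.

17 min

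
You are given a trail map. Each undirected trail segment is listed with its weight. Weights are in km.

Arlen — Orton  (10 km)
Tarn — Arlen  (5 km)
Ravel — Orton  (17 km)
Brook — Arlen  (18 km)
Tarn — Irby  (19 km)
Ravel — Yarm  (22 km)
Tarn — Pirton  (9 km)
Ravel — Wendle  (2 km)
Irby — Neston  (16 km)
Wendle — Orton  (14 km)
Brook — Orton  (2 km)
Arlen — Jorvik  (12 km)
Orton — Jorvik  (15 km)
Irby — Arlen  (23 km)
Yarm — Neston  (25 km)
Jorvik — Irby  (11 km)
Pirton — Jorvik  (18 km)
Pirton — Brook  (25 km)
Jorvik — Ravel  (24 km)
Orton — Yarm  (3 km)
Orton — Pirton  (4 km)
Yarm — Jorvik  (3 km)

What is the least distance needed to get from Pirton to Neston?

Enumerating some paths:
Pirton → Orton → Yarm → Jorvik → Irby → Neston: 4+3+3+11+16 = 37
Pirton → Orton → Yarm → Neston: 4+3+25 = 32
The minimum is 32 km via Pirton → Orton → Yarm → Neston.

32 km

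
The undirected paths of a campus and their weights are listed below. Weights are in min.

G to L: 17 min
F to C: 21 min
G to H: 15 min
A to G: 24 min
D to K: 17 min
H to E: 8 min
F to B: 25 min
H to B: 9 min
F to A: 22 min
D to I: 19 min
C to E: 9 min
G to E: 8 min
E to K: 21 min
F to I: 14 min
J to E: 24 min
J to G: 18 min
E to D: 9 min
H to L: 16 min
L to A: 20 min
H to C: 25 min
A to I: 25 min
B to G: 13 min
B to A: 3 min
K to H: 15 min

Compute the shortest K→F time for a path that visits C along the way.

51 min

Shortest K→C: K–E–C = 30
Shortest C→F: C–F = 21
Total via C: 30 + 21 = 51 min.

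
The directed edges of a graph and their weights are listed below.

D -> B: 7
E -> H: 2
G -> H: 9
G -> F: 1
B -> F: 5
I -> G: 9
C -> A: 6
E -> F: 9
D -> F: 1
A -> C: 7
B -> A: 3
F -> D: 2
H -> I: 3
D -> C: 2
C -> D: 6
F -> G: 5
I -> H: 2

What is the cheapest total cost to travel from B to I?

22

Enumerating some paths:
B–A–C–D–F–G–H–I: 3+7+6+1+5+9+3 = 34
B–F–G–H–I: 5+5+9+3 = 22
Cheapest is B–F–G–H–I at 22.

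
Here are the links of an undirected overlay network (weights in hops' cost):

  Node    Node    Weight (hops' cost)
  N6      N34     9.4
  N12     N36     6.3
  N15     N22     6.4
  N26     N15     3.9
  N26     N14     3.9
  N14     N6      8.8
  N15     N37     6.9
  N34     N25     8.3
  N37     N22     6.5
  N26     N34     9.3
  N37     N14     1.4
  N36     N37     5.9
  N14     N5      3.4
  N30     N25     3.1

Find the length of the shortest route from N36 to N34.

Running Dijkstra from N36:
N36: 0
N37: 5.9  (via N36)
N12: 6.3  (via N36)
N14: 7.3  (via N37)
N5: 10.7  (via N14)
N26: 11.2  (via N14)
N22: 12.4  (via N37)
N15: 12.8  (via N37)
N6: 16.1  (via N14)
N34: 20.5  (via N26)
Shortest route: N36 → N37 → N14 → N26 → N34 = 20.5 hops' cost.

20.5 hops' cost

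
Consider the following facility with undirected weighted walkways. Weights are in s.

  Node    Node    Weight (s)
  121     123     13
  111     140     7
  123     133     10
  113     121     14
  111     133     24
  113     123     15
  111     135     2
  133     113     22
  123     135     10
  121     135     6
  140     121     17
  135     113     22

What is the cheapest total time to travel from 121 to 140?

15 s

Enumerating some paths:
121 → 135 → 111 → 140: 6+2+7 = 15
121 → 140: 17 = 17
Cheapest is 121 → 135 → 111 → 140 at 15 s.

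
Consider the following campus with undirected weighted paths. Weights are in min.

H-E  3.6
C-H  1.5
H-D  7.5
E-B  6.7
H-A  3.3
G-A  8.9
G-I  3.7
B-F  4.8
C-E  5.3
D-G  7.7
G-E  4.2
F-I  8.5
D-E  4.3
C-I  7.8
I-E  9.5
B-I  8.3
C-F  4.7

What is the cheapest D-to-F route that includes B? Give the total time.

Best D to B: D → E → B costing 11
Best B to F: B → F costing 4.8
Total via B: 11 + 4.8 = 15.8 min.

15.8 min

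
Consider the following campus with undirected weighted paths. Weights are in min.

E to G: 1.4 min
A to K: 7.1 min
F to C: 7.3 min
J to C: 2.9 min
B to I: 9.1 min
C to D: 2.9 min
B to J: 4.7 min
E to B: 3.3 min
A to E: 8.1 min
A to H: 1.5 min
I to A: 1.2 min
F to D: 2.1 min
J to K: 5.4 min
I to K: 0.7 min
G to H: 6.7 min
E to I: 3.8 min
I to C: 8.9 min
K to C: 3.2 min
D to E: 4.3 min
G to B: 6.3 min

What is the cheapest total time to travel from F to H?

Shortest distances from F:
F: 0
D: 2.1  (via F)
C: 5  (via D)
E: 6.4  (via D)
G: 7.8  (via E)
J: 7.9  (via C)
K: 8.2  (via C)
I: 8.9  (via K)
B: 9.7  (via E)
A: 10.1  (via I)
H: 11.6  (via A)
Shortest route: F–D–C–K–I–A–H = 11.6 min.

11.6 min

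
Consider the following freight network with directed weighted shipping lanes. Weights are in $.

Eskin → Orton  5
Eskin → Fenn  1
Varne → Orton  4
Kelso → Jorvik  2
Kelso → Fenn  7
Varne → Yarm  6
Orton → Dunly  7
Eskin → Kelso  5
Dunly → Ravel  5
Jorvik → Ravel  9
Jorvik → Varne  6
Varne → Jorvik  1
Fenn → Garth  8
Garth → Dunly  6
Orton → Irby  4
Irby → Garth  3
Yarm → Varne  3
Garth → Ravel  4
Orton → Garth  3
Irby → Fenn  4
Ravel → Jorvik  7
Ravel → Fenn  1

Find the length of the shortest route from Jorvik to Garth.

Compare a few routes:
Jorvik → Varne → Orton → Garth: 6+4+3 = 13
Jorvik → Ravel → Fenn → Garth: 9+1+8 = 18
Jorvik → Varne → Orton → Irby → Garth: 6+4+4+3 = 17
The minimum is $13 via Jorvik → Varne → Orton → Garth.

$13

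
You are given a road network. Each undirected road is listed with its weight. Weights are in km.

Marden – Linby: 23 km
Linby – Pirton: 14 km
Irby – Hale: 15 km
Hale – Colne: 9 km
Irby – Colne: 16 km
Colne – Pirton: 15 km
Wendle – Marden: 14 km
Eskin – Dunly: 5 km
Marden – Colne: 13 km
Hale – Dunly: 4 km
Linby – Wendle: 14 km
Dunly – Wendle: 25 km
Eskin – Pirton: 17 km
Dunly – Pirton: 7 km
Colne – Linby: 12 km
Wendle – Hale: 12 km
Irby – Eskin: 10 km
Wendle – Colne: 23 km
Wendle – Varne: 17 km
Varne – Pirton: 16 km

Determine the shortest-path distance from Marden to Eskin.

Enumerating some paths:
Marden → Colne → Irby → Eskin: 13+16+10 = 39
Marden → Colne → Hale → Dunly → Eskin: 13+9+4+5 = 31
Marden → Wendle → Hale → Dunly → Eskin: 14+12+4+5 = 35
Marden → Colne → Pirton → Dunly → Eskin: 13+15+7+5 = 40
The minimum is 31 km via Marden → Colne → Hale → Dunly → Eskin.

31 km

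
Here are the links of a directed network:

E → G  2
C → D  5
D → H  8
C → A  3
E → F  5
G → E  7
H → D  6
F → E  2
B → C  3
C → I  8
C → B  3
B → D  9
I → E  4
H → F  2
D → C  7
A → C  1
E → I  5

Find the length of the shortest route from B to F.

18

Settle nodes by increasing distance from B:
B: 0
C: 3  (via B)
A: 6  (via C)
D: 8  (via C)
I: 11  (via C)
E: 15  (via I)
H: 16  (via D)
G: 17  (via E)
F: 18  (via H)
Shortest route: B → C → D → H → F = 18.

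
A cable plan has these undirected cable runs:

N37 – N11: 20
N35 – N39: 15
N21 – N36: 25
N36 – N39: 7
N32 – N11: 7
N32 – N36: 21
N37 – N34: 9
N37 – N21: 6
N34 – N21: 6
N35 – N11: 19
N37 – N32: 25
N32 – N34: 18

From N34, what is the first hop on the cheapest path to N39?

Enumerating some paths:
N34–N21–N36–N39: 6+25+7 = 38
N34–N37–N21–N36–N39: 9+6+25+7 = 47
N34–N32–N36–N39: 18+21+7 = 46
N34–N32–N11–N35–N39: 18+7+19+15 = 59
The minimum is 38 via N34–N21–N36–N39.
So from N34 the first move is to N21.

N21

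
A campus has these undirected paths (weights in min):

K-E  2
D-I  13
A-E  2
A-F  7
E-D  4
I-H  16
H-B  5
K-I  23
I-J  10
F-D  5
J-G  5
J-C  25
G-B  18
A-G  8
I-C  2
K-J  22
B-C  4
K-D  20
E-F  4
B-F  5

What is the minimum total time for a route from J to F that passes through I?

21 min

Best J to I: J → I costing 10
Best I to F: I → C → B → F costing 11
Total via I: 10 + 11 = 21 min.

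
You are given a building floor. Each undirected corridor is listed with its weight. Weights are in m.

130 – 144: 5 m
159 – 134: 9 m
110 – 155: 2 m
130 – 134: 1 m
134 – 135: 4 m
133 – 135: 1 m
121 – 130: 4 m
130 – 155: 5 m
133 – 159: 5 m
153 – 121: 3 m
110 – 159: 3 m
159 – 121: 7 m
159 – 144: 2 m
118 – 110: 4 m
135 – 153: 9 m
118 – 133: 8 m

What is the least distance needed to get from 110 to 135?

Shortest distances from 110:
110: 0
155: 2  (via 110)
159: 3  (via 110)
118: 4  (via 110)
144: 5  (via 159)
130: 7  (via 155)
133: 8  (via 159)
134: 8  (via 130)
135: 9  (via 133)
Shortest route: 110–159–133–135 = 9 m.

9 m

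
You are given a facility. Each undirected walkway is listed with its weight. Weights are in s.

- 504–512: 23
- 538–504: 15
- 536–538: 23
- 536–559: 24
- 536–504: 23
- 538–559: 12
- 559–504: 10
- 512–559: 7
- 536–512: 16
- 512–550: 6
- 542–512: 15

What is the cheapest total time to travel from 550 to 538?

25 s

Candidate routes:
550 - 512 - 559 - 504 - 538: 6+7+10+15 = 38
550 - 512 - 504 - 538: 6+23+15 = 44
550 - 512 - 559 - 538: 6+7+12 = 25
The minimum is 25 s via 550 - 512 - 559 - 538.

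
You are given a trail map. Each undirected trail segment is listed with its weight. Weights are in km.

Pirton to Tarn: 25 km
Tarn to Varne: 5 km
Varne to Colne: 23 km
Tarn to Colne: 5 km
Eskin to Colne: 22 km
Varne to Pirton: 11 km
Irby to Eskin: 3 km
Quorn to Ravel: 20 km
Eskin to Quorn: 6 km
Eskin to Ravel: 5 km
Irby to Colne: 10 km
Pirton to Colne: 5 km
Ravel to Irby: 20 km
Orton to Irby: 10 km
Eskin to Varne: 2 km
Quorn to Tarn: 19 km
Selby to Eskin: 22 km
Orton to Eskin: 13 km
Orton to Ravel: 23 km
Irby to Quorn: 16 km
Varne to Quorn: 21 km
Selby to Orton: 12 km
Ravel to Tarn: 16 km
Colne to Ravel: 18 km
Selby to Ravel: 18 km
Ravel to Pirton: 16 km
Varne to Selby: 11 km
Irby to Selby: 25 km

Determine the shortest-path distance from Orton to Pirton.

25 km

Compare a few routes:
Orton → Eskin → Varne → Tarn → Colne → Pirton: 13+2+5+5+5 = 30
Orton → Irby → Colne → Pirton: 10+10+5 = 25
Orton → Eskin → Varne → Pirton: 13+2+11 = 26
Orton → Irby → Eskin → Varne → Pirton: 10+3+2+11 = 26
Cheapest is Orton → Irby → Colne → Pirton at 25 km.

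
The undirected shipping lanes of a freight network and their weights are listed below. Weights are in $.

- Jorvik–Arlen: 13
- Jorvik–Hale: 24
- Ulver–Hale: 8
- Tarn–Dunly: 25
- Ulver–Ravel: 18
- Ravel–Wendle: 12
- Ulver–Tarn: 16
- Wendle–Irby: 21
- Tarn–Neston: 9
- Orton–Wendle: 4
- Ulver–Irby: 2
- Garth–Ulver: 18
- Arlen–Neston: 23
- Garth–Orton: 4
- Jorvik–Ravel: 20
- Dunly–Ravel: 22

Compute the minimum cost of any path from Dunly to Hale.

Settle nodes by increasing distance from Dunly:
Dunly: 0
Ravel: 22  (via Dunly)
Tarn: 25  (via Dunly)
Wendle: 34  (via Ravel)
Neston: 34  (via Tarn)
Orton: 38  (via Wendle)
Ulver: 40  (via Ravel)
Jorvik: 42  (via Ravel)
Irby: 42  (via Ulver)
Garth: 42  (via Orton)
Hale: 48  (via Ulver)
Shortest route: Dunly → Ravel → Ulver → Hale = $48.

$48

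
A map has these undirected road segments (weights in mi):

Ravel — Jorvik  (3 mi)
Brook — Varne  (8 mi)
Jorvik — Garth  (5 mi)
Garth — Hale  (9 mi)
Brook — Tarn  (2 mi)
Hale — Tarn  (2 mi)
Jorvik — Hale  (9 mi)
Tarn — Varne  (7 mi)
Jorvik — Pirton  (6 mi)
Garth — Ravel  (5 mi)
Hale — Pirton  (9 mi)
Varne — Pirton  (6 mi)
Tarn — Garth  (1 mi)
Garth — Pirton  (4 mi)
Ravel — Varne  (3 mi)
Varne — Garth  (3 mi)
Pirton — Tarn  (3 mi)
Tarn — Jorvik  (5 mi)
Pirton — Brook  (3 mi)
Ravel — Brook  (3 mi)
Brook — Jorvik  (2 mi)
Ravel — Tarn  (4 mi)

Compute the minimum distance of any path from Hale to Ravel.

Shortest distances from Hale:
Hale: 0
Tarn: 2  (via Hale)
Garth: 3  (via Tarn)
Brook: 4  (via Tarn)
Pirton: 5  (via Tarn)
Ravel: 6  (via Tarn)
Shortest route: Hale–Tarn–Ravel = 6 mi.

6 mi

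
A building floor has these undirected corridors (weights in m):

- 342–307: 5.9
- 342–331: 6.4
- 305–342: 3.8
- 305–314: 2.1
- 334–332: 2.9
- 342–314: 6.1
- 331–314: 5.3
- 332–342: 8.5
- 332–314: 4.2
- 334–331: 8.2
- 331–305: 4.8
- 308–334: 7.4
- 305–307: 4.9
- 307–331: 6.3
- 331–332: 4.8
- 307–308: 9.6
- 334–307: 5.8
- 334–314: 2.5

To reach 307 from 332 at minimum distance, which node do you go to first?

Candidate routes:
332–334–314–305–307: 2.9+2.5+2.1+4.9 = 12.4
332–314–305–307: 4.2+2.1+4.9 = 11.2
332–334–307: 2.9+5.8 = 8.7
332–331–307: 4.8+6.3 = 11.1
The minimum is 8.7 m via 332–334–307.
So from 332 the first move is to 334.

334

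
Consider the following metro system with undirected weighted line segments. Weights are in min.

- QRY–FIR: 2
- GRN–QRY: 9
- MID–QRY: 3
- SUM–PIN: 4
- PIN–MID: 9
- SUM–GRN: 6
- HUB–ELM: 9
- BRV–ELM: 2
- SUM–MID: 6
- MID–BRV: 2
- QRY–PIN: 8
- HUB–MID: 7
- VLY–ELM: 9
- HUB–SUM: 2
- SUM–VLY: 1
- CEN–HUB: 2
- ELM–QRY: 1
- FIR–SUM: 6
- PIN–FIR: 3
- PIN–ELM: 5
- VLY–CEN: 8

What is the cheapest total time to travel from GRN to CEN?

Settle nodes by increasing distance from GRN:
GRN: 0
SUM: 6  (via GRN)
VLY: 7  (via SUM)
HUB: 8  (via SUM)
QRY: 9  (via GRN)
PIN: 10  (via SUM)
ELM: 10  (via QRY)
CEN: 10  (via HUB)
Shortest route: GRN–SUM–HUB–CEN = 10 min.

10 min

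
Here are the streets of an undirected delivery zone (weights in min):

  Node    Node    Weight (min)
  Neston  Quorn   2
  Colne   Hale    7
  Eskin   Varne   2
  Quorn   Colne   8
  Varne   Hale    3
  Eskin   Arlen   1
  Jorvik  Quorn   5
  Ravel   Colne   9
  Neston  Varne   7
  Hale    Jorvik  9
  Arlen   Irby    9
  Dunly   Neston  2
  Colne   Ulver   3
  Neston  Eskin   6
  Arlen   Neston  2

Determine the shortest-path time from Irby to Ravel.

Compare a few routes:
Irby → Arlen → Neston → Varne → Hale → Colne → Ravel: 9+2+7+3+7+9 = 37
Irby → Arlen → Neston → Quorn → Colne → Ravel: 9+2+2+8+9 = 30
Irby → Arlen → Eskin → Neston → Quorn → Colne → Ravel: 9+1+6+2+8+9 = 35
Irby → Arlen → Eskin → Varne → Hale → Colne → Ravel: 9+1+2+3+7+9 = 31
The minimum is 30 min via Irby → Arlen → Neston → Quorn → Colne → Ravel.

30 min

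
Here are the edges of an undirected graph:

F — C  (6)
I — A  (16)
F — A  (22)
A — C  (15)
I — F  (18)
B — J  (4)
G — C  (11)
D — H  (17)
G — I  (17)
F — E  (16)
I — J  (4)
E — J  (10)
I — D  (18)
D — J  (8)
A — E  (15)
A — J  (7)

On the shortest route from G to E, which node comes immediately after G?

I

Candidate routes:
G–I–J–E: 17+4+10 = 31
G–C–A–J–E: 11+15+7+10 = 43
G–C–A–E: 11+15+15 = 41
G–C–F–E: 11+6+16 = 33
Cheapest is G–I–J–E at 31.
So from G the first move is to I.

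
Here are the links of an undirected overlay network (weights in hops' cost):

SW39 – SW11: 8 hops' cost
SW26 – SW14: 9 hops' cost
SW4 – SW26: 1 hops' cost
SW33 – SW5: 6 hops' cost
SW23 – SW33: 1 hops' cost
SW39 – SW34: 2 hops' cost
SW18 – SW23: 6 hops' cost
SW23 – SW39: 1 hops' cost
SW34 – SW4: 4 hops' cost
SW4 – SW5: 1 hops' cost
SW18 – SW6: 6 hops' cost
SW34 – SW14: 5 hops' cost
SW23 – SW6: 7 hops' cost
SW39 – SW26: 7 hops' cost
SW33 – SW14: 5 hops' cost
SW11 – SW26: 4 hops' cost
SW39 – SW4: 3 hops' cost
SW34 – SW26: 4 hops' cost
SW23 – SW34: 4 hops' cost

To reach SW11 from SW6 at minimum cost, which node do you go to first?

SW23

Candidate routes:
SW6 → SW23 → SW39 → SW11: 7+1+8 = 16
SW6 → SW23 → SW39 → SW34 → SW26 → SW11: 7+1+2+4+4 = 18
The minimum is 16 hops' cost via SW6 → SW23 → SW39 → SW11.
So from SW6 the first move is to SW23.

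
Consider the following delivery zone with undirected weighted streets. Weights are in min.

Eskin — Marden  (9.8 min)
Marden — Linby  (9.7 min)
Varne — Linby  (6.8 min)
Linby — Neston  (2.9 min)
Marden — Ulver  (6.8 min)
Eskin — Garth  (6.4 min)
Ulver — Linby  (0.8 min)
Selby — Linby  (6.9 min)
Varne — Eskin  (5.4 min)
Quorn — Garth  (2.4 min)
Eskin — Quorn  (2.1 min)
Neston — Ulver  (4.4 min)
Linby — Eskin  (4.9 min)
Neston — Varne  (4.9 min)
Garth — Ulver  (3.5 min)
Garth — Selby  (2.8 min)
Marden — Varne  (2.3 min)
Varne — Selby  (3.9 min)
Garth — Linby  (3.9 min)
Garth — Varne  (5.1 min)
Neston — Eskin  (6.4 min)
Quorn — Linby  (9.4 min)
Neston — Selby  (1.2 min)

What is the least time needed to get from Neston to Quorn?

6.4 min

Running Dijkstra from Neston:
Neston: 0
Selby: 1.2  (via Neston)
Linby: 2.9  (via Neston)
Ulver: 3.7  (via Linby)
Garth: 4  (via Selby)
Varne: 4.9  (via Neston)
Eskin: 6.4  (via Neston)
Quorn: 6.4  (via Garth)
Shortest route: Neston–Selby–Garth–Quorn = 6.4 min.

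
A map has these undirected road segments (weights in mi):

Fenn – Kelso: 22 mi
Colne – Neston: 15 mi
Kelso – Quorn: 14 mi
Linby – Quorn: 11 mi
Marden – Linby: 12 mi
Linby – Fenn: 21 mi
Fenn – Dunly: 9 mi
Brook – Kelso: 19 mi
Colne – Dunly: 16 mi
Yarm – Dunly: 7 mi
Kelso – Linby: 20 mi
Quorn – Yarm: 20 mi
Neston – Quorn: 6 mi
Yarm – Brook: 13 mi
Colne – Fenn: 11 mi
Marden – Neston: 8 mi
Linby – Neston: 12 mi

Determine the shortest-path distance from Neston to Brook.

Running Dijkstra from Neston:
Neston: 0
Quorn: 6  (via Neston)
Marden: 8  (via Neston)
Linby: 12  (via Neston)
Colne: 15  (via Neston)
Kelso: 20  (via Quorn)
Fenn: 26  (via Colne)
Yarm: 26  (via Quorn)
Dunly: 31  (via Colne)
Brook: 39  (via Kelso)
Shortest route: Neston–Quorn–Kelso–Brook = 39 mi.

39 mi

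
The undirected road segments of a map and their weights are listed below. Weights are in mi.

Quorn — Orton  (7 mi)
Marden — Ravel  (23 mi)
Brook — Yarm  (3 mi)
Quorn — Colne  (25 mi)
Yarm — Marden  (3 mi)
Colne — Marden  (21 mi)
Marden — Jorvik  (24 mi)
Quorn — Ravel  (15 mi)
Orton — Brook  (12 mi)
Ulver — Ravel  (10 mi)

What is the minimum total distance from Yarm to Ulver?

Candidate routes:
Yarm → Marden → Colne → Quorn → Ravel → Ulver: 3+21+25+15+10 = 74
Yarm → Marden → Ravel → Ulver: 3+23+10 = 36
Yarm → Brook → Orton → Quorn → Ravel → Ulver: 3+12+7+15+10 = 47
The minimum is 36 mi via Yarm → Marden → Ravel → Ulver.

36 mi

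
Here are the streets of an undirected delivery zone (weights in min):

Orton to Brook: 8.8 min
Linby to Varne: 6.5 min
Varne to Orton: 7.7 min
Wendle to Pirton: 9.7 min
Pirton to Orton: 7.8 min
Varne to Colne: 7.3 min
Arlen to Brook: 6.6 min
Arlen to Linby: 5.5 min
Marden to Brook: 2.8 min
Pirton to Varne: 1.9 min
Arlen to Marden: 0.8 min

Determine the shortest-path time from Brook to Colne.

22.9 min

Shortest distances from Brook:
Brook: 0
Marden: 2.8  (via Brook)
Arlen: 3.6  (via Marden)
Orton: 8.8  (via Brook)
Linby: 9.1  (via Arlen)
Varne: 15.6  (via Linby)
Pirton: 16.6  (via Orton)
Colne: 22.9  (via Varne)
Shortest route: Brook → Marden → Arlen → Linby → Varne → Colne = 22.9 min.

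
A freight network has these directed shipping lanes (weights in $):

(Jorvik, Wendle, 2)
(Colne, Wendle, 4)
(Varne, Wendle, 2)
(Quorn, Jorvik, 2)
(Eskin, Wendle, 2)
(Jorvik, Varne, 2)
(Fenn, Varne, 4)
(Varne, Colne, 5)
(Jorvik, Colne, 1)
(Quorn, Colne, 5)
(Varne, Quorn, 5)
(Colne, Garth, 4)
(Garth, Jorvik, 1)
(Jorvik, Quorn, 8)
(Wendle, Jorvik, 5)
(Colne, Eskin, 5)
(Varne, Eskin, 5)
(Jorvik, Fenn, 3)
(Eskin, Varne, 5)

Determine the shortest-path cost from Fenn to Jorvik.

Compare a few routes:
Fenn–Varne–Wendle–Jorvik: 4+2+5 = 11
Fenn–Varne–Eskin–Wendle–Jorvik: 4+5+2+5 = 16
Fenn–Varne–Colne–Garth–Jorvik: 4+5+4+1 = 14
Fenn–Varne–Colne–Wendle–Jorvik: 4+5+4+5 = 18
Cheapest is Fenn–Varne–Wendle–Jorvik at $11.

$11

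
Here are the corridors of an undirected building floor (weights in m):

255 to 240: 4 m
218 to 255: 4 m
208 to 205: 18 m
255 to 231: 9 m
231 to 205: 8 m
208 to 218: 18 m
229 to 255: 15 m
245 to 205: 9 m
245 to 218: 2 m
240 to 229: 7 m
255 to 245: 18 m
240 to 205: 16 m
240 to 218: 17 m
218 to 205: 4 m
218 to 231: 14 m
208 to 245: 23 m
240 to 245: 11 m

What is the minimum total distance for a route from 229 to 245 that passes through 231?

Shortest 229→231: 229–240–255–231 = 20
Shortest 231→245: 231–205–218–245 = 14
Total via 231: 20 + 14 = 34 m.

34 m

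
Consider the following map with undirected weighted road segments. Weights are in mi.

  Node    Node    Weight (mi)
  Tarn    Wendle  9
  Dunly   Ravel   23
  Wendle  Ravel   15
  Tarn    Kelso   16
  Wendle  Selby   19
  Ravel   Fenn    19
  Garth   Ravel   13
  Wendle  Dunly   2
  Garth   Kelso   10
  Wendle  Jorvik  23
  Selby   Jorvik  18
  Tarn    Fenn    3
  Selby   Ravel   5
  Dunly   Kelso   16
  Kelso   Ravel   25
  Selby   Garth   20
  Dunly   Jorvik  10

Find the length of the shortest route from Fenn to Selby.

24 mi

Candidate routes:
Fenn–Ravel–Selby: 19+5 = 24
Fenn–Tarn–Wendle–Selby: 3+9+19 = 31
The minimum is 24 mi via Fenn–Ravel–Selby.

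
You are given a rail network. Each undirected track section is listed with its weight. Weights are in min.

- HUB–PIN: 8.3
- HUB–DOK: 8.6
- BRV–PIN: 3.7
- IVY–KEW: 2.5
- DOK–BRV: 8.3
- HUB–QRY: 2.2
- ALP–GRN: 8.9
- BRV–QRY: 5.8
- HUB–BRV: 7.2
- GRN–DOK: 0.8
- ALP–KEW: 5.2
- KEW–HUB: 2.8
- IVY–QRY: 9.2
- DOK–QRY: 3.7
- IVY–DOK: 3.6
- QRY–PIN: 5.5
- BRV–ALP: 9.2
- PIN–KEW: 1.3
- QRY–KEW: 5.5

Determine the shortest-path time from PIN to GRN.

8.2 min

Enumerating some paths:
PIN–KEW–HUB–QRY–DOK–GRN: 1.3+2.8+2.2+3.7+0.8 = 10.8
PIN–KEW–IVY–DOK–GRN: 1.3+2.5+3.6+0.8 = 8.2
PIN–QRY–DOK–GRN: 5.5+3.7+0.8 = 10
The minimum is 8.2 min via PIN–KEW–IVY–DOK–GRN.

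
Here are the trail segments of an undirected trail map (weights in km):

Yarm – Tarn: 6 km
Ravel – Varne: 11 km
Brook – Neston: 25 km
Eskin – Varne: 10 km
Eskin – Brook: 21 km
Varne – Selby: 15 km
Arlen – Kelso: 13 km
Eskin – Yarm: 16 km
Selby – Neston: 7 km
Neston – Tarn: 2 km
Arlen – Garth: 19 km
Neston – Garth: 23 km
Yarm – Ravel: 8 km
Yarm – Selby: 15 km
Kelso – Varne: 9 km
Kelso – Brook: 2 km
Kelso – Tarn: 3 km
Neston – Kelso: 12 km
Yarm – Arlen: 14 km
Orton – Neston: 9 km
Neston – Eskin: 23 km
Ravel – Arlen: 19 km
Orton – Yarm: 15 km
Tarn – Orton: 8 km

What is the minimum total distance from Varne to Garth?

Candidate routes:
Varne–Kelso–Tarn–Neston–Garth: 9+3+2+23 = 37
Varne–Kelso–Arlen–Garth: 9+13+19 = 41
Cheapest is Varne–Kelso–Tarn–Neston–Garth at 37 km.

37 km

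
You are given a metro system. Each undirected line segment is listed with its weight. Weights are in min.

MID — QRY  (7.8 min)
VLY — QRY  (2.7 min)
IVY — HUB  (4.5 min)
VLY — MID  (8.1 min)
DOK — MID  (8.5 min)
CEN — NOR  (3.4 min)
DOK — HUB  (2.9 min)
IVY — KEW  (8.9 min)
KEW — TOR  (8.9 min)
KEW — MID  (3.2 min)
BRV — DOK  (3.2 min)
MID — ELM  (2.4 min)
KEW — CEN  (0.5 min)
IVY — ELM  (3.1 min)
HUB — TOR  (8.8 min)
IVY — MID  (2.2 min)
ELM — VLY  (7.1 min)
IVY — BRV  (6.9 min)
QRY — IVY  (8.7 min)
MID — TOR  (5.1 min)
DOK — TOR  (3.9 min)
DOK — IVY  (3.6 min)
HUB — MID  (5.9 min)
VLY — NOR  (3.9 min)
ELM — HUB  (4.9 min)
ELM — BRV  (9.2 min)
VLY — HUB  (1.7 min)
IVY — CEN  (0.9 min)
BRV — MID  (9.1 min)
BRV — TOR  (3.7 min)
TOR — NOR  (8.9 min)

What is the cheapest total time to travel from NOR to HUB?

Enumerating some paths:
NOR–VLY–HUB: 3.9+1.7 = 5.6
NOR–CEN–IVY–HUB: 3.4+0.9+4.5 = 8.8
NOR–CEN–IVY–DOK–HUB: 3.4+0.9+3.6+2.9 = 10.8
NOR–CEN–IVY–ELM–HUB: 3.4+0.9+3.1+4.9 = 12.3
The minimum is 5.6 min via NOR–VLY–HUB.

5.6 min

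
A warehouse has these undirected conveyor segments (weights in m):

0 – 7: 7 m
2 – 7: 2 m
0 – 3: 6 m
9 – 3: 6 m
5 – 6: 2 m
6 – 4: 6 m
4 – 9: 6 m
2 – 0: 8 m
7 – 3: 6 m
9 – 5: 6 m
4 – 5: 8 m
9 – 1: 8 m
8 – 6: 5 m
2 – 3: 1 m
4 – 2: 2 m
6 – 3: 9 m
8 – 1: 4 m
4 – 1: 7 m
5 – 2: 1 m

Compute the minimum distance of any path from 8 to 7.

Settle nodes by increasing distance from 8:
8: 0
1: 4  (via 8)
6: 5  (via 8)
5: 7  (via 6)
2: 8  (via 5)
3: 9  (via 2)
4: 10  (via 2)
7: 10  (via 2)
Shortest route: 8 → 6 → 5 → 2 → 7 = 10 m.

10 m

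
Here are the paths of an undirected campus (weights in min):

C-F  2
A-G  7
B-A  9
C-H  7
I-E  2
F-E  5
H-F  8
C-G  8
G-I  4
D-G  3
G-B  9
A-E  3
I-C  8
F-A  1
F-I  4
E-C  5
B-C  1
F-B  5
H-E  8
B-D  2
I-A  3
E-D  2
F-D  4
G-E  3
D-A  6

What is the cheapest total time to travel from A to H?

Compare a few routes:
A - F - H: 1+8 = 9
A - F - C - H: 1+2+7 = 10
The minimum is 9 min via A - F - H.

9 min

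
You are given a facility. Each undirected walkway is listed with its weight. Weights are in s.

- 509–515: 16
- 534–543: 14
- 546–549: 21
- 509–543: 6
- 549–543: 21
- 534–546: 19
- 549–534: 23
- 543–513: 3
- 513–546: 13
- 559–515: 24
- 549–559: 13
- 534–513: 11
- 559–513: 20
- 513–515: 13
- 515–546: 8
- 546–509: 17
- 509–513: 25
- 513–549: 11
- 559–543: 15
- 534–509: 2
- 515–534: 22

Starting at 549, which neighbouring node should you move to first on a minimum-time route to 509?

513

Enumerating some paths:
549–513–534–509: 11+11+2 = 24
549–513–543–509: 11+3+6 = 20
549–543–509: 21+6 = 27
549–534–509: 23+2 = 25
The minimum is 20 s via 549–513–543–509.
So from 549 the first move is to 513.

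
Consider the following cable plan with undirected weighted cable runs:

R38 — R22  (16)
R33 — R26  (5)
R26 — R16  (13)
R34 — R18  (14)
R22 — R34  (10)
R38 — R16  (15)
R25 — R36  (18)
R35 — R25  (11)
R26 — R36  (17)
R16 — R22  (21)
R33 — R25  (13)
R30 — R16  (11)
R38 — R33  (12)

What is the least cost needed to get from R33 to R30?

29

Compare a few routes:
R33–R38–R16–R30: 12+15+11 = 38
R33–R26–R16–R30: 5+13+11 = 29
R33–R38–R22–R16–R30: 12+16+21+11 = 60
The minimum is 29 via R33–R26–R16–R30.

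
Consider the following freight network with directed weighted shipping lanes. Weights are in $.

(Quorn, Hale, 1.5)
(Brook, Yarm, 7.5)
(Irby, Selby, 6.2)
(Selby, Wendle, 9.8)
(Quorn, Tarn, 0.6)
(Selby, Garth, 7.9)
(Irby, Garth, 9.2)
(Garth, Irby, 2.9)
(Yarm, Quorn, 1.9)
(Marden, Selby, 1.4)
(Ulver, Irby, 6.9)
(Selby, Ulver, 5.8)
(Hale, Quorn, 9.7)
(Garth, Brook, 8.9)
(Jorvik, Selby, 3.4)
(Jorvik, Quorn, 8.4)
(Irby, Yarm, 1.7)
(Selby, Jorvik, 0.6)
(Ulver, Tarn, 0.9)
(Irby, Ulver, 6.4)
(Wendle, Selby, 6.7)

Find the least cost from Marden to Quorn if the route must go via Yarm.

$15.8

Best Marden to Yarm: Marden–Selby–Garth–Irby–Yarm costing 13.9
Shortest Yarm→Quorn: Yarm–Quorn = 1.9
Total via Yarm: 13.9 + 1.9 = $15.8.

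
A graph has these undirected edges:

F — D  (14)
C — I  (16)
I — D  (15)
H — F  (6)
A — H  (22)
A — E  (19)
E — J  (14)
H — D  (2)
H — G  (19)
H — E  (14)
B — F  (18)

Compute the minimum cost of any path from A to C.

55

Running Dijkstra from A:
A: 0
E: 19  (via A)
H: 22  (via A)
D: 24  (via H)
F: 28  (via H)
J: 33  (via E)
I: 39  (via D)
G: 41  (via H)
B: 46  (via F)
C: 55  (via I)
Shortest route: A → H → D → I → C = 55.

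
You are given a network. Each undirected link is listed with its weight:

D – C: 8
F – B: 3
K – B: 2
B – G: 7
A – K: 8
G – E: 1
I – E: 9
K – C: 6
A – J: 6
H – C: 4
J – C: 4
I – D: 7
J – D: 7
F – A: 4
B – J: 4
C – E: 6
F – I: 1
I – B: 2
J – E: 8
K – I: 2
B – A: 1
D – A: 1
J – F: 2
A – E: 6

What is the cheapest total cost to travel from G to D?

Shortest distances from G:
G: 0
E: 1  (via G)
A: 7  (via E)
B: 7  (via G)
C: 7  (via E)
D: 8  (via A)
Shortest route: G → E → A → D = 8.

8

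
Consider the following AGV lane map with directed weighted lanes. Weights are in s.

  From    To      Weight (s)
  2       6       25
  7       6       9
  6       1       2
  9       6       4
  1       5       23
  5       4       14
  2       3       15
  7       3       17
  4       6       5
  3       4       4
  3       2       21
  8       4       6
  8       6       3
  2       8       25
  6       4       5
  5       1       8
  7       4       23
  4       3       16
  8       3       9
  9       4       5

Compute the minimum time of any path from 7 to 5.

34 s

Running Dijkstra from 7:
7: 0
6: 9  (via 7)
1: 11  (via 6)
4: 14  (via 6)
3: 17  (via 7)
5: 34  (via 1)
Shortest route: 7–6–1–5 = 34 s.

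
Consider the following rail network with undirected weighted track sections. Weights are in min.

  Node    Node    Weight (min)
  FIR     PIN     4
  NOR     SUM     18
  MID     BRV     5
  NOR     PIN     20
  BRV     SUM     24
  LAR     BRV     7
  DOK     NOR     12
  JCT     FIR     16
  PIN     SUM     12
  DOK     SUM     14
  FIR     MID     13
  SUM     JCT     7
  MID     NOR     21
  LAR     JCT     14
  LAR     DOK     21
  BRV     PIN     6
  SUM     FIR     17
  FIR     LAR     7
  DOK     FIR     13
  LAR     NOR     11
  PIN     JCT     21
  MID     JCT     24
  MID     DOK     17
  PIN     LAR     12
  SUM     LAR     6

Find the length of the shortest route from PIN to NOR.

20 min

Compare a few routes:
PIN–FIR–LAR–NOR: 4+7+11 = 22
PIN–LAR–NOR: 12+11 = 23
PIN–NOR: 20 = 20
Cheapest is PIN–NOR at 20 min.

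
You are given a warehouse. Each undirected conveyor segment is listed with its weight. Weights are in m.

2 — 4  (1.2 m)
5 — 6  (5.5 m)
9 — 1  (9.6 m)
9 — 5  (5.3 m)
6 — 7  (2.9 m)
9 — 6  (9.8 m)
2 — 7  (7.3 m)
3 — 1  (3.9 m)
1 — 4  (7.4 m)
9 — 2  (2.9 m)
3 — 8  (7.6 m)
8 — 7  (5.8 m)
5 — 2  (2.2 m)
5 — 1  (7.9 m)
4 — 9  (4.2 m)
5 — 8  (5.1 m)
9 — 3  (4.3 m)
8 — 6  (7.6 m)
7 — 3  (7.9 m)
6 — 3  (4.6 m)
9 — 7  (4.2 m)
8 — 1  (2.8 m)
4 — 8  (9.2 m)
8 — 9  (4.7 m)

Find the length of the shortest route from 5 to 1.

7.9 m

Enumerating some paths:
5 - 2 - 4 - 1: 2.2+1.2+7.4 = 10.8
5 - 2 - 9 - 8 - 1: 2.2+2.9+4.7+2.8 = 12.6
5 - 1: 7.9 = 7.9
5 - 9 - 8 - 1: 5.3+4.7+2.8 = 12.8
The minimum is 7.9 m via 5 - 1.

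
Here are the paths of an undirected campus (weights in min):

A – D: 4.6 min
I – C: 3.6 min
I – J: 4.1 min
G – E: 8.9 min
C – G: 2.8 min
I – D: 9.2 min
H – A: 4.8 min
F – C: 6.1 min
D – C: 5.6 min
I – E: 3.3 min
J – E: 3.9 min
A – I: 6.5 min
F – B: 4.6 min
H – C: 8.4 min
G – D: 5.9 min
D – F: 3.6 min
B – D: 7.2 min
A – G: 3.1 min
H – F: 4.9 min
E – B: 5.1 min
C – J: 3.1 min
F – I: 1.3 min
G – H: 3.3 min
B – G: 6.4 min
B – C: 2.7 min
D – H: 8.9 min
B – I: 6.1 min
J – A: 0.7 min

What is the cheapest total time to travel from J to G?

3.8 min

Compare a few routes:
J–A–H–G: 0.7+4.8+3.3 = 8.8
J–C–G: 3.1+2.8 = 5.9
J–A–G: 0.7+3.1 = 3.8
Cheapest is J–A–G at 3.8 min.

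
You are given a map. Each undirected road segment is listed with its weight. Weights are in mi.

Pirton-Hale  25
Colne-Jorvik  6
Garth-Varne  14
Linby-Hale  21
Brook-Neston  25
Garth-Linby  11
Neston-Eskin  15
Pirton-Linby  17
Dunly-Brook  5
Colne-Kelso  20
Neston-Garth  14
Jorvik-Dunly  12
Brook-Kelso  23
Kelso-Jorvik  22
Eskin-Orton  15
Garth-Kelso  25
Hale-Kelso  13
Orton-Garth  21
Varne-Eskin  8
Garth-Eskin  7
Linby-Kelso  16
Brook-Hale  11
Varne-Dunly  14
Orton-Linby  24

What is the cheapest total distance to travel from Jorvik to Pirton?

Settle nodes by increasing distance from Jorvik:
Jorvik: 0
Colne: 6  (via Jorvik)
Dunly: 12  (via Jorvik)
Brook: 17  (via Dunly)
Kelso: 22  (via Jorvik)
Varne: 26  (via Dunly)
Hale: 28  (via Brook)
Eskin: 34  (via Varne)
Linby: 38  (via Kelso)
Garth: 40  (via Varne)
Neston: 42  (via Brook)
Orton: 49  (via Eskin)
Pirton: 53  (via Hale)
Shortest route: Jorvik → Dunly → Brook → Hale → Pirton = 53 mi.

53 mi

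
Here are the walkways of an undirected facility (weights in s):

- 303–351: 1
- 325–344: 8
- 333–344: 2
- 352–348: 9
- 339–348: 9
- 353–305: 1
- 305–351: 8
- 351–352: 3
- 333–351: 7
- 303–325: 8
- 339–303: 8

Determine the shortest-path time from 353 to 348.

21 s

Shortest distances from 353:
353: 0
305: 1  (via 353)
351: 9  (via 305)
303: 10  (via 351)
352: 12  (via 351)
333: 16  (via 351)
344: 18  (via 333)
325: 18  (via 303)
339: 18  (via 303)
348: 21  (via 352)
Shortest route: 353–305–351–352–348 = 21 s.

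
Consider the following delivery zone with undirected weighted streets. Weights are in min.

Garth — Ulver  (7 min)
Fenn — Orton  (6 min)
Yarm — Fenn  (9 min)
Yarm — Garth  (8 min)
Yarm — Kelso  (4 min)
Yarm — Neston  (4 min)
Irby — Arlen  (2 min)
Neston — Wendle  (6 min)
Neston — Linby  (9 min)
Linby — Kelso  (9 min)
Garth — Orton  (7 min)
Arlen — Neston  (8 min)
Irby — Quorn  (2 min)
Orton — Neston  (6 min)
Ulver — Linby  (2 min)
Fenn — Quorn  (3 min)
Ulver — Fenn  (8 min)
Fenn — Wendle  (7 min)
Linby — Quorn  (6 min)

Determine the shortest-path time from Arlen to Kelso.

16 min

Running Dijkstra from Arlen:
Arlen: 0
Irby: 2  (via Arlen)
Quorn: 4  (via Irby)
Fenn: 7  (via Quorn)
Neston: 8  (via Arlen)
Linby: 10  (via Quorn)
Yarm: 12  (via Neston)
Ulver: 12  (via Linby)
Orton: 13  (via Fenn)
Wendle: 14  (via Fenn)
Kelso: 16  (via Yarm)
Shortest route: Arlen–Neston–Yarm–Kelso = 16 min.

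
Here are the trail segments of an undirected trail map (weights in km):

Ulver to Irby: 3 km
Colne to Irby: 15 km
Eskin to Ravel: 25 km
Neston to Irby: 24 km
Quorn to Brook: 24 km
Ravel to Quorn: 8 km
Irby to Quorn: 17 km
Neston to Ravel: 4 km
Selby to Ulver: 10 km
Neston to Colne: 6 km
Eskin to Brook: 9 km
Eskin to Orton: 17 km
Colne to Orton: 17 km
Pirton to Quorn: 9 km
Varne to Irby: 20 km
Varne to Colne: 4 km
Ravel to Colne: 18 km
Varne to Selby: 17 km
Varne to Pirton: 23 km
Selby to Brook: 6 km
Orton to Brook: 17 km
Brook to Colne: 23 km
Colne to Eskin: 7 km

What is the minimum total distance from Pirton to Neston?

Compare a few routes:
Pirton → Quorn → Ravel → Neston: 9+8+4 = 21
Pirton → Quorn → Ravel → Colne → Neston: 9+8+18+6 = 41
Pirton → Varne → Colne → Neston: 23+4+6 = 33
The minimum is 21 km via Pirton → Quorn → Ravel → Neston.

21 km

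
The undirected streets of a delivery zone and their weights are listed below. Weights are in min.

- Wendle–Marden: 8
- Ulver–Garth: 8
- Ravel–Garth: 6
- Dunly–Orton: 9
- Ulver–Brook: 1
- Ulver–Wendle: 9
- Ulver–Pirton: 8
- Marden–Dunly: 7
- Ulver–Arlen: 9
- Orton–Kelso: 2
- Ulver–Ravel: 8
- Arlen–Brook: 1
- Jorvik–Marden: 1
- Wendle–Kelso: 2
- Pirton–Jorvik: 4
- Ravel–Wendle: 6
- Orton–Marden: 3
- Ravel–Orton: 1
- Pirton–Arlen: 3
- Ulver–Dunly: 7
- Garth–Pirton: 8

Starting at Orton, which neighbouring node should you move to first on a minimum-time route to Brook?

Ravel

Candidate routes:
Orton–Ravel–Ulver–Brook: 1+8+1 = 10
Orton–Marden–Jorvik–Pirton–Arlen–Brook: 3+1+4+3+1 = 12
Orton–Kelso–Wendle–Ulver–Brook: 2+2+9+1 = 14
The minimum is 10 min via Orton–Ravel–Ulver–Brook.
So from Orton the first move is to Ravel.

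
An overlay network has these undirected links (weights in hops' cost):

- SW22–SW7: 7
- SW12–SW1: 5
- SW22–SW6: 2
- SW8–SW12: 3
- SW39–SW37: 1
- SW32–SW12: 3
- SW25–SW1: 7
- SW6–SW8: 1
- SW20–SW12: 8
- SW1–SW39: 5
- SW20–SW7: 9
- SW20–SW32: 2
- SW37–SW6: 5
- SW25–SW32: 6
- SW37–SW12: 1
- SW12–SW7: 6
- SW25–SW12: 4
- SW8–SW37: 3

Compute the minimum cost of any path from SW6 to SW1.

Settle nodes by increasing distance from SW6:
SW6: 0
SW8: 1  (via SW6)
SW22: 2  (via SW6)
SW37: 4  (via SW8)
SW12: 4  (via SW8)
SW39: 5  (via SW37)
SW32: 7  (via SW12)
SW25: 8  (via SW12)
SW1: 9  (via SW12)
Shortest route: SW6–SW8–SW12–SW1 = 9 hops' cost.

9 hops' cost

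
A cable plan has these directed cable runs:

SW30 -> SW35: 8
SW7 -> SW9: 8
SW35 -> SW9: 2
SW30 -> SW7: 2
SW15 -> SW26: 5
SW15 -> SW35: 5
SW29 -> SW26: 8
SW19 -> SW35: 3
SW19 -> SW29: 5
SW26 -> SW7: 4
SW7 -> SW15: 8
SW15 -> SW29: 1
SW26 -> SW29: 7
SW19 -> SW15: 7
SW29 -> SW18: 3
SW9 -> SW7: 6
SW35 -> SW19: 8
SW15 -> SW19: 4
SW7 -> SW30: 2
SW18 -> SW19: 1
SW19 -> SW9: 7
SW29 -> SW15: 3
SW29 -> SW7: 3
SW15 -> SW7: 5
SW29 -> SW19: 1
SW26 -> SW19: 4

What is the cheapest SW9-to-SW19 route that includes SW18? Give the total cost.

19

Best SW9 to SW18: SW9 → SW7 → SW15 → SW29 → SW18 costing 18
Best SW18 to SW19: SW18 → SW19 costing 1
Total via SW18: 18 + 1 = 19.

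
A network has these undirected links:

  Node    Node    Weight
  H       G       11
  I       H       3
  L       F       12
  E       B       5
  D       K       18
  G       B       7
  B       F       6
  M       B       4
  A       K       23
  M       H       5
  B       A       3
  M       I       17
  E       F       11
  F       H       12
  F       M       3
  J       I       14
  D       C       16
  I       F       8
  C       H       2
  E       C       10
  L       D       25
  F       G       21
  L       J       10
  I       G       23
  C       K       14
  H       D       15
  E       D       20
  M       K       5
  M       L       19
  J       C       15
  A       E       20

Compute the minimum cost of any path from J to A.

Shortest distances from J:
J: 0
L: 10  (via J)
I: 14  (via J)
C: 15  (via J)
H: 17  (via I)
F: 22  (via L)
M: 22  (via H)
E: 25  (via C)
B: 26  (via M)
K: 27  (via M)
G: 28  (via H)
A: 29  (via B)
Shortest route: J–I–H–M–B–A = 29.

29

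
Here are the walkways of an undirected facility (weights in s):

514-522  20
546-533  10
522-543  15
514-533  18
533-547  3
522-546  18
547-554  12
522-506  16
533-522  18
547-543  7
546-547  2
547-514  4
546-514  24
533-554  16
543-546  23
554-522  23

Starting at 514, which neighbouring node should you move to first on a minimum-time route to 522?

Candidate routes:
514 - 547 - 546 - 522: 4+2+18 = 24
514 - 522: 20 = 20
The minimum is 20 s via 514 - 522.
So from 514 the first move is to 522.

522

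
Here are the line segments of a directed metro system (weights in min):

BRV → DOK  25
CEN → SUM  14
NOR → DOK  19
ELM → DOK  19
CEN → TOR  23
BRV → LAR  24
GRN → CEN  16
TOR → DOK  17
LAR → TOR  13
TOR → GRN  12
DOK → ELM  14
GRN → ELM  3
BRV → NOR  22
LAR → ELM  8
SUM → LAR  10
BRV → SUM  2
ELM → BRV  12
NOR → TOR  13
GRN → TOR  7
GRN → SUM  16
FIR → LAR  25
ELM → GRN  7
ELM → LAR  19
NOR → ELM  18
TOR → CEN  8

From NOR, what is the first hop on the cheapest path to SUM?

Compare a few routes:
NOR–ELM–BRV–SUM: 18+12+2 = 32
NOR–ELM–GRN–SUM: 18+7+16 = 41
NOR–TOR–CEN–SUM: 13+8+14 = 35
The minimum is 32 min via NOR–ELM–BRV–SUM.
So from NOR the first move is to ELM.

ELM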